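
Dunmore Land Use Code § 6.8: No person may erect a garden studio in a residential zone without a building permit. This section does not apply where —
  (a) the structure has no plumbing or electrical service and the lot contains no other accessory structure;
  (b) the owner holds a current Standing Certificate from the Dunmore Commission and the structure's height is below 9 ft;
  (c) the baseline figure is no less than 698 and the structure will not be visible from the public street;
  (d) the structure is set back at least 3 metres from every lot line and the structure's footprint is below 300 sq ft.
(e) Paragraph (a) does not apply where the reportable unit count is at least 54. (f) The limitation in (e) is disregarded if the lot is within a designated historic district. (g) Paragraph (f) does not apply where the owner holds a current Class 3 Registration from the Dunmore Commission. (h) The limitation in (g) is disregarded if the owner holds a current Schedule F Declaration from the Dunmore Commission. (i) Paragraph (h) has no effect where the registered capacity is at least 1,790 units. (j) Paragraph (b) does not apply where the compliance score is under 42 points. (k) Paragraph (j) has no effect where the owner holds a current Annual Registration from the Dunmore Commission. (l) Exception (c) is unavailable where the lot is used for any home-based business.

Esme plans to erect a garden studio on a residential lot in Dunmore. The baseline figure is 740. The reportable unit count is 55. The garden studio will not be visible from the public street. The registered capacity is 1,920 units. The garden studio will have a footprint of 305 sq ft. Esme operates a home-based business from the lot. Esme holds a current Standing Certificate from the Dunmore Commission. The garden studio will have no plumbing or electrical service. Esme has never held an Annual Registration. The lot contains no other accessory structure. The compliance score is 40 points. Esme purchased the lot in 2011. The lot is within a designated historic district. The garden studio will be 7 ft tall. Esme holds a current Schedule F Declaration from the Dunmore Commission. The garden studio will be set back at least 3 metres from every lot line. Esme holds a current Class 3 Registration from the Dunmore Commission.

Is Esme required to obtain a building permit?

Yes — Esme must obtain a building permit.

Exception (a): there is no plumbing or electrical service; the lot has no other accessory structure — every condition holds. Turning to paragraphs (e)–(i): (e) is triggered — the reportable unit count is 55, meeting the 54 threshold. (f) operates (the lot is in a historic district), but is itself disapplied by (g): (g) is triggered — a current Class 3 Registration is held. (h) operates (a current Schedule F Declaration is held), but yields to (i): (i) operates against (h): the registered capacity is 1,920 units, meeting the 1,790 units threshold. (a) is therefore removed.
Exception (b) is satisfied on its face — a current Standing Certificate is held; the structure's height is 7 ft, below the 9 ft limit. Turning to paragraphs (j)–(k): (j) operates against (b): the compliance score is 40 points, under the 42 points limit. (k), which would lift (j), is inapplicable — the Annual Registration is not current. (b) is therefore removed.
Exception (c)'s conditions are all satisfied: the baseline figure is 740, meeting the 698 threshold; the structure will not be visible from the street. But: (l) operates against (c): a home-based business operates on the lot. Exception (c) does not apply.
Exception (d) requires that the structure's footprint is below 300 sq ft; but the structure's footprint is 305 sq ft, not below 300 sq ft, so (d) is unavailable.
No exception applies. The general rule governs.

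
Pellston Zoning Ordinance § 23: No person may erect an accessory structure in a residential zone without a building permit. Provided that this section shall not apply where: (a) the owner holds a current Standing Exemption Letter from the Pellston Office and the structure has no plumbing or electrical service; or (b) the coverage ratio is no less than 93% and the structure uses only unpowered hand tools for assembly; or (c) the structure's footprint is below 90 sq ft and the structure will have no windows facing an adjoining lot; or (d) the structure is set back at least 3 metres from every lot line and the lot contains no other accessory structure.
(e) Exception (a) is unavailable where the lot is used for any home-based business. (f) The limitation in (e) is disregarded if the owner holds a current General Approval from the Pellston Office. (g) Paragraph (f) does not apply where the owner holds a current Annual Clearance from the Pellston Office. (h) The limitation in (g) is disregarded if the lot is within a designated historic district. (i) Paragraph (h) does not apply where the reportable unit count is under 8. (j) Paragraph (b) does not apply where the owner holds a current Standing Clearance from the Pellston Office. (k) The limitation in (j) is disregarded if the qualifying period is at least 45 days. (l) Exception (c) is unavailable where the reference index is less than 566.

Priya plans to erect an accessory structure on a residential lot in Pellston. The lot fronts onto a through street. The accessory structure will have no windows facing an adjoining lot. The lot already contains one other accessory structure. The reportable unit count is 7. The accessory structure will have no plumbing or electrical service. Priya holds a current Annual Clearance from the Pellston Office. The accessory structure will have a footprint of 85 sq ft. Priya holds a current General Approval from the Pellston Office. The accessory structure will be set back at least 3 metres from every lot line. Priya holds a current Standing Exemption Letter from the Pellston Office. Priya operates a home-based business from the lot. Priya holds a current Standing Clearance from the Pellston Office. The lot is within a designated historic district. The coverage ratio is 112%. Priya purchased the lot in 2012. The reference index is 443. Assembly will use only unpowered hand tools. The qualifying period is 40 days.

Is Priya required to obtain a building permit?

Yes — Priya must obtain a building permit.

Exception (a)'s conditions are all satisfied: a current Standing Exemption Letter is held; there is no plumbing or electrical service. Turning to paragraphs (e)–(i): (e) operates against (a): a home-based business operates on the lot. (f) is engaged (a current General Approval is held), but yields to (g): (g) operates against (f): a current Annual Clearance is held. (h) would limit (g) — the lot is in a historic district — but (i) sets (h) aside: (i) operates against (h): the reportable unit count is 7, under the 8 limit. Exception (a) does not apply.
Exception (b): the coverage ratio is 112%, meeting the 93% threshold; assembly uses only hand tools — every condition holds. However, paragraphs (j)–(k) must be considered: (j) operates against (b): a current Standing Clearance is held. (k) is inapplicable (the qualifying period is 40 days, short of 45 days), so (j) stands. So (b) is unavailable.
Exception (c)'s conditions are all satisfied: the structure's footprint is 85 sq ft, below the 90 sq ft limit; no windows face an adjoining lot. However, paragraph (l) must be considered: (l) operates — the reference index is 443, less than the 566 limit. (c) is therefore removed.
Exception (d) fails — the lot already has another accessory structure.
No exception displaces § 23.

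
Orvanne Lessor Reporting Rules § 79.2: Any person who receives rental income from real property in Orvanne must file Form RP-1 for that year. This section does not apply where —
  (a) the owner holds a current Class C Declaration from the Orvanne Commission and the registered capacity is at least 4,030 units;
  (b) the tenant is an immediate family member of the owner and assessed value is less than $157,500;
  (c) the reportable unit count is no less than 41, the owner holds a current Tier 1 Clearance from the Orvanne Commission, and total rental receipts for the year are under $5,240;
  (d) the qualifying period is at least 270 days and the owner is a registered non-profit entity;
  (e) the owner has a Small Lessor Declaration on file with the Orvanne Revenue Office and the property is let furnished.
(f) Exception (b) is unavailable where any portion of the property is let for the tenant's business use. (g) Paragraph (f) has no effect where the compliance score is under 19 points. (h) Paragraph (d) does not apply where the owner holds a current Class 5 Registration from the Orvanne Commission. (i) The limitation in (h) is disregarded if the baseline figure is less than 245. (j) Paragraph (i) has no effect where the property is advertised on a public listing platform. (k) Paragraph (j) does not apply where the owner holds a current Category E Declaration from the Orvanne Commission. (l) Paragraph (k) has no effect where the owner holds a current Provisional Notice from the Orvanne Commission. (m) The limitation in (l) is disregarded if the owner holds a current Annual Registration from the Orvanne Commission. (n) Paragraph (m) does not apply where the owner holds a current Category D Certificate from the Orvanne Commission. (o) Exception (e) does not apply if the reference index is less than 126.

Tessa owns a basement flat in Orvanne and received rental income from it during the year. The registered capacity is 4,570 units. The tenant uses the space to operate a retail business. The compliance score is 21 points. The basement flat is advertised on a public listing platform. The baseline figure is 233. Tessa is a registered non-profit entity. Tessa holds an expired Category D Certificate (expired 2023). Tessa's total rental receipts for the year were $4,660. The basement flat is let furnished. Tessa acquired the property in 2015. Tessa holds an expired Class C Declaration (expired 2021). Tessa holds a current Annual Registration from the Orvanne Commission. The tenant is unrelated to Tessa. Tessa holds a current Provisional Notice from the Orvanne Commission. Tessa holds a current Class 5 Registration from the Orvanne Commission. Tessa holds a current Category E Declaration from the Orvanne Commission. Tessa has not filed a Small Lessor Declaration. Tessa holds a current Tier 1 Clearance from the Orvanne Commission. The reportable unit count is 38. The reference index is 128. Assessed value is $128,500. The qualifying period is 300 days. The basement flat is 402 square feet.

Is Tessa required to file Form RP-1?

Exception (a) fails — there is no Class C Declaration in force.
Exception (b) does not apply: the tenant is unrelated to the owner.
Exception (c) fails — the reportable unit count is 38, short of 41.
Exception (d): the qualifying period is 300 days, meeting the 270 days threshold; Tessa is a registered non-profit — every condition holds. Under paragraphs (h)–(n): (h) is triggered (a current Class 5 Registration is held), but yields to (i): (i) operates against (h): the baseline figure is 233, less than the 245 limit. (j) is triggered (the property is publicly advertised), but yields to (k): (k) applies — a current Category E Declaration is held. (l) would limit (k) — a current Provisional Notice is held — but (m) sets (l) aside: (m) operates against (l): a current Annual Registration is held. (n) is not triggered (the Category D Certificate is not current), so (m) stands. So (d) applies.
Exception (e) fails — no Small Lessor Declaration is on file.

No — exception (d) applies; Tessa is not required to file Form RP-1.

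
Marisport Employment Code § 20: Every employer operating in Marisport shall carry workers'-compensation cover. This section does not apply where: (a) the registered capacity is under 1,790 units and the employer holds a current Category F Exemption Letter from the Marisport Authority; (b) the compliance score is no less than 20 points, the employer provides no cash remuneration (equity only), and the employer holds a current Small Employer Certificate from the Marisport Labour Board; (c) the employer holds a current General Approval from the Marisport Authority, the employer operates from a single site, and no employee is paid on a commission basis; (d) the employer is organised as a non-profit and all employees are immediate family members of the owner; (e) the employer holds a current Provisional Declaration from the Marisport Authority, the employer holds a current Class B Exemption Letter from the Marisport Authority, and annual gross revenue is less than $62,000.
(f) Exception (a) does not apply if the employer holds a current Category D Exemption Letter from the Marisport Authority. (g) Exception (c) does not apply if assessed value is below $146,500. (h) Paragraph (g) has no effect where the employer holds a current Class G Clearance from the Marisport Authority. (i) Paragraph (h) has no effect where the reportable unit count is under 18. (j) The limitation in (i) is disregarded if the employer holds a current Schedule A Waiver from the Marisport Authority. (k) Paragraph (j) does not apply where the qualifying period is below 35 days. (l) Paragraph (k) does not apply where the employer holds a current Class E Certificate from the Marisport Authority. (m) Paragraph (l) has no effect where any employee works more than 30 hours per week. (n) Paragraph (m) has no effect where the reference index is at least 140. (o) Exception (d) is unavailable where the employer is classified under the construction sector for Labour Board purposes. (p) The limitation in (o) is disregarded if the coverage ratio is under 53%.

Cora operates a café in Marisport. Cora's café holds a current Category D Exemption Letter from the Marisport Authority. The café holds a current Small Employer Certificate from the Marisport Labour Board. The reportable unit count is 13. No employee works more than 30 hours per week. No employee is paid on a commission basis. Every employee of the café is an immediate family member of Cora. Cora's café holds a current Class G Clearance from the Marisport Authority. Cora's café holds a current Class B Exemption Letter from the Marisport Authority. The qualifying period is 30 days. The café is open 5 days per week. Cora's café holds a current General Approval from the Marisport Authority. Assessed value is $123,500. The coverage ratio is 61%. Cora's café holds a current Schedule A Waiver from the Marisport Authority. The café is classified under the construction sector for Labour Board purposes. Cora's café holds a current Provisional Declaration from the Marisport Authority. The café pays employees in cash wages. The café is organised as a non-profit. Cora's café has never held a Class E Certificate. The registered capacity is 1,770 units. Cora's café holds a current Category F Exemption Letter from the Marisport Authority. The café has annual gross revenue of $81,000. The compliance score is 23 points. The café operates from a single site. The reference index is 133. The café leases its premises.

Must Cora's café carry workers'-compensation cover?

All of (a)'s requirements are met (the registered capacity is 1,770 units, under the 1,790 units limit; a current Category F Exemption Letter is held). Turning to paragraph (f): (f) operates against (a): a current Category D Exemption Letter is held. (a) is therefore removed.
Exception (b) requires that the employer provides no cash remuneration (equity only); but employees are paid cash wages, so (b) is unavailable.
Exception (c): a current General Approval is held; the employer operates from a single site; no employee is paid on commission — every condition holds. However, paragraphs (g)–(n) must be considered: (g) operates against (c): assessed value is $123,500, below the $146,500 limit. (h) is engaged (a current Class G Clearance is held), but is displaced by (i): (i) operates against (h): the reportable unit count is 13, under the 18 limit. (j) would limit (i) — a current Schedule A Waiver is held — but (k) sets (j) aside: (k) applies — the qualifying period is 30 days, below the 35 days limit. (l) is not engaged (no current Class E Certificate is held), so (k) stands. Exception (c) does not apply.
All of (d)'s requirements are met (the employer is a non-profit; every employee is an immediate family member). But: (o) is triggered — the café is classified under the construction sector. (p) is inapplicable (the coverage ratio is 61%, not under 53%), so (o) stands. Exception (d) does not apply.
Exception (e) fails — annual gross revenue is $81,000, not less than $62,000.
Every exception is unavailable, so the rule governs.

Yes — Cora's café must carry workers'-compensation cover.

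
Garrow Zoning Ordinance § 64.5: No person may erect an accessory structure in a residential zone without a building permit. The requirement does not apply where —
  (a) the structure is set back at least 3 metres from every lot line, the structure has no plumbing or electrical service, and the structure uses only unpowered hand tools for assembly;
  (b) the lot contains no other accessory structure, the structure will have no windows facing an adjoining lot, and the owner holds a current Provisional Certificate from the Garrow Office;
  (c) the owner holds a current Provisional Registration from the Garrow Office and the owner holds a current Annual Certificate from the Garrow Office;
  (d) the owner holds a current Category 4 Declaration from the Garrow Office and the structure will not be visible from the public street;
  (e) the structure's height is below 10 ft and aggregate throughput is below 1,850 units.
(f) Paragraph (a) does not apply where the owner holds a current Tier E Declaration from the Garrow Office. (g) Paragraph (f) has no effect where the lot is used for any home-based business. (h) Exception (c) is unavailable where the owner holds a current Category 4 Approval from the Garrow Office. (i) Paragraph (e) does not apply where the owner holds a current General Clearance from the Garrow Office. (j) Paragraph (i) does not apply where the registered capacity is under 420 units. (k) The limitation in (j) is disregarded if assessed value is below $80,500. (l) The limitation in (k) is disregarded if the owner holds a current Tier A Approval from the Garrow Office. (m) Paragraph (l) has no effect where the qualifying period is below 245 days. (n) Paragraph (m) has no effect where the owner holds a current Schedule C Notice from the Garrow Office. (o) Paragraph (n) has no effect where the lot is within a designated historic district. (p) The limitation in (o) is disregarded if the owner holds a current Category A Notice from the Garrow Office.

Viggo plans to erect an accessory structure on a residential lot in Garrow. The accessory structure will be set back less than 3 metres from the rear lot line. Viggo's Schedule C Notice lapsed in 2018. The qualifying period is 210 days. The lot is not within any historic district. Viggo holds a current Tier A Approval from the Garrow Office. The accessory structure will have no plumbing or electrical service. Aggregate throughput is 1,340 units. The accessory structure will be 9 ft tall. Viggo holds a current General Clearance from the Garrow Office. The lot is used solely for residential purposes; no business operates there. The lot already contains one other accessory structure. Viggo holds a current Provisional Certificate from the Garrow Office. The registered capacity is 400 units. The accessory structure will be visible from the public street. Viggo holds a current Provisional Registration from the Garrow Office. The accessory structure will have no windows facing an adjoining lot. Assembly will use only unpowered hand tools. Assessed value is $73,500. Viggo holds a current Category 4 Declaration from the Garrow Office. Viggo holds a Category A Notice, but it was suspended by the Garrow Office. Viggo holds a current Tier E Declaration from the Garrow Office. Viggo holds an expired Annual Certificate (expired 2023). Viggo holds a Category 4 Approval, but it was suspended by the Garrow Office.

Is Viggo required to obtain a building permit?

Exception (a) does not apply: the rear setback is under 3 m.
Exception (b) does not apply: the lot already has another accessory structure.
Exception (c) fails — the Annual Certificate is not current.
Exception (d) fails — the structure will be visible from the street.
Exception (e)'s conditions are all satisfied: the structure's height is 9 ft, below the 10 ft limit; aggregate throughput is 1,340 units, below the 1,850 units limit. But: (i) operates against (e): a current General Clearance is held. (j) would limit (i) — the registered capacity is 400 units, under the 420 units limit — but (k) sets (j) aside: (k) operates against (j): assessed value is $73,500, below the $80,500 limit. (l) operates (a current Tier A Approval is held), but yields to (m): (m) is engaged — the qualifying period is 210 days, below the 245 days limit. (n) is inapplicable (no current Schedule C Notice is held), so (m) stands. Exception (e) does not apply.
No exception applies. The general rule governs.

Yes — Viggo must obtain a building permit.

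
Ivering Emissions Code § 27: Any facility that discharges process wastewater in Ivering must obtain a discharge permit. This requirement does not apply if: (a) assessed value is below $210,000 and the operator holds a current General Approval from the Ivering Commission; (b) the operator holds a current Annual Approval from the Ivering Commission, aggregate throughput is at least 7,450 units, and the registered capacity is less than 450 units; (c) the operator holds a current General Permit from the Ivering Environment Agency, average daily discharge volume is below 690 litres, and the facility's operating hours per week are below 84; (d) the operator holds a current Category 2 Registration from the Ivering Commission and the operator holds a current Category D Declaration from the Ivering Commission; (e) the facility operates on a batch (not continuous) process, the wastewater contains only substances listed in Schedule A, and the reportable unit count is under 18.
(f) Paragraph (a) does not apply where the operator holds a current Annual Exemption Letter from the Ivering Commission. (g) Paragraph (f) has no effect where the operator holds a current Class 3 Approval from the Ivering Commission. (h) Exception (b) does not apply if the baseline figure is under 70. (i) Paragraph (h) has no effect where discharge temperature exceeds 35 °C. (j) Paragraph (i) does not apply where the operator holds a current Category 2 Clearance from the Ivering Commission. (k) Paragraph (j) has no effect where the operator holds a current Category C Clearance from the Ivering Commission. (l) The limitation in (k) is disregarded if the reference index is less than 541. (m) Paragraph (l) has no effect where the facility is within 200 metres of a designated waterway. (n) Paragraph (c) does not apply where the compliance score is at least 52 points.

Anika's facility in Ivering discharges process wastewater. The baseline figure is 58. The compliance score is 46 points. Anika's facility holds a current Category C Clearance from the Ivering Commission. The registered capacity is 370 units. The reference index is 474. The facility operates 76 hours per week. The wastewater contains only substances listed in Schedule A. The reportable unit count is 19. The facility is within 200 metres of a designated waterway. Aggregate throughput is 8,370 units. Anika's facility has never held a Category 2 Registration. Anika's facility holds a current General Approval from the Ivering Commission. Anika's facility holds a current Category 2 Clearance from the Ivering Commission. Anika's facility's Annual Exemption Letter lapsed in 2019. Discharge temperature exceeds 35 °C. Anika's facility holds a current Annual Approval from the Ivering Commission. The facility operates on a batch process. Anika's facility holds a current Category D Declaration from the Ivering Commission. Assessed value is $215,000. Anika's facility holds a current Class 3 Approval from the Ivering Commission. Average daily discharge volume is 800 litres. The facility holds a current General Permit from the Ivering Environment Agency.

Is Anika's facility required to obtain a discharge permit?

Exception (a) fails — assessed value is $215,000, not below $210,000.
Exception (b): a current Annual Approval is held; aggregate throughput is 8,370 units, meeting the 7,450 units threshold; the registered capacity is 370 units, less than the 450 units limit — every condition holds. As to paragraphs (h)–(m): (h) would limit (b) — the baseline figure is 58, under the 70 limit — but (i) sets (h) aside: (i) applies — discharge temperature exceeds 35 °C. (j) operates (a current Category 2 Clearance is held), but yields to (k): (k) applies — a current Category C Clearance is held. (l) is engaged (the reference index is 474, less than the 541 limit), but is overridden by (m): (m) is engaged — the facility is within 200 m of a designated waterway. (b) remains available.
Exception (c) requires that average daily discharge volume is below 690 litres; but average daily discharge volume is 800 litres, not below 690 litres, so (c) is unavailable.
Exception (d) does not apply: there is no Category 2 Registration in force.
Exception (e) fails — the reportable unit count is 19, not under 18.

No — exception (b) applies; Anika's facility is not required to obtain a discharge permit.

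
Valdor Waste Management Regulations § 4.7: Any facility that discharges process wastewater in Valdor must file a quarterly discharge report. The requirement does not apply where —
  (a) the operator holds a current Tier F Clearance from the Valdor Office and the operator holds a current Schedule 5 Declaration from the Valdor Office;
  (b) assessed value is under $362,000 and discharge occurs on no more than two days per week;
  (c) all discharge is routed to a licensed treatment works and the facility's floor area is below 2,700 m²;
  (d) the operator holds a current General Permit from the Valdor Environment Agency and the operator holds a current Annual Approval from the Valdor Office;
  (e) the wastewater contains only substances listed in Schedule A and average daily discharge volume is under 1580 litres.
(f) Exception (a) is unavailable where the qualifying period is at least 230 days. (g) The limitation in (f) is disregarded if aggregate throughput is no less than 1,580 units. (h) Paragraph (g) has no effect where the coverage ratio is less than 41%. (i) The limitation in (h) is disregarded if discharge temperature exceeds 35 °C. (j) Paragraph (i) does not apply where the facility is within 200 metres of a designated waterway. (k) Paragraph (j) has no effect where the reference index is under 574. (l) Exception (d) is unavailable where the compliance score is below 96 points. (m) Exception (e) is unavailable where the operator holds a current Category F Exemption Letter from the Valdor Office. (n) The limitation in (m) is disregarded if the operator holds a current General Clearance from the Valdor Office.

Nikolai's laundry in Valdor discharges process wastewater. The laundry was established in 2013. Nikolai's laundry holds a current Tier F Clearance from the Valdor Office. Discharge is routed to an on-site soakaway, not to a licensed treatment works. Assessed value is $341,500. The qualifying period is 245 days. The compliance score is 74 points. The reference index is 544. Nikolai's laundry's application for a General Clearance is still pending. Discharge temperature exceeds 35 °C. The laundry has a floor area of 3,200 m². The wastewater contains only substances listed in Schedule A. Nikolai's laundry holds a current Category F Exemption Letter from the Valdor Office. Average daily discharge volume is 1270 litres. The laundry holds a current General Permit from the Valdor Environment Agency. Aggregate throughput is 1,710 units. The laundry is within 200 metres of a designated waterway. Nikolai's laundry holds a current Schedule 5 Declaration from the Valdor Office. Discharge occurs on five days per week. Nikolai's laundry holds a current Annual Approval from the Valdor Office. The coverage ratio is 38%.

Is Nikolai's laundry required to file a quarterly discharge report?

Exception (a)'s conditions are all satisfied: a current Tier F Clearance is held; a current Schedule 5 Declaration is held. As to paragraphs (f)–(k): (f) would limit (a) — the qualifying period is 245 days, meeting the 230 days threshold — but (g) sets (f) aside: (g) applies — aggregate throughput is 1,710 units, meeting the 1,580 units threshold. (h) is triggered (the coverage ratio is 38%, less than the 41% limit), but is overridden by (i): (i) operates — discharge temperature exceeds 35 °C. (j) is triggered (the laundry is within 200 m of a designated waterway), but is itself disapplied by (k): (k) operates against (j): the reference index is 544, under the 574 limit. (a) remains available.
Exception (b) requires that discharge occurs on no more than two days per week; but discharge occurs on five days per week, so (b) is unavailable.
Exception (c) does not apply: discharge is not routed to a licensed treatment works.
Exception (d)'s conditions are all satisfied: a current General Permit is held; a current Annual Approval is held. But applying paragraph (l): (l) operates against (d): the compliance score is 74 points, below the 96 points limit. Exception (d) does not apply.
Exception (e): the wastewater is Schedule-A-only; average daily discharge volume is 1270 litres, under the 1580 litres limit — every condition holds. But applying paragraphs (m)–(n): (m) is triggered — a current Category F Exemption Letter is held. (n) is inapplicable (the General Clearance is not current), so (m) stands. So (e) is unavailable.

No — exception (a) applies; Nikolai's laundry is not required to file a quarterly discharge report.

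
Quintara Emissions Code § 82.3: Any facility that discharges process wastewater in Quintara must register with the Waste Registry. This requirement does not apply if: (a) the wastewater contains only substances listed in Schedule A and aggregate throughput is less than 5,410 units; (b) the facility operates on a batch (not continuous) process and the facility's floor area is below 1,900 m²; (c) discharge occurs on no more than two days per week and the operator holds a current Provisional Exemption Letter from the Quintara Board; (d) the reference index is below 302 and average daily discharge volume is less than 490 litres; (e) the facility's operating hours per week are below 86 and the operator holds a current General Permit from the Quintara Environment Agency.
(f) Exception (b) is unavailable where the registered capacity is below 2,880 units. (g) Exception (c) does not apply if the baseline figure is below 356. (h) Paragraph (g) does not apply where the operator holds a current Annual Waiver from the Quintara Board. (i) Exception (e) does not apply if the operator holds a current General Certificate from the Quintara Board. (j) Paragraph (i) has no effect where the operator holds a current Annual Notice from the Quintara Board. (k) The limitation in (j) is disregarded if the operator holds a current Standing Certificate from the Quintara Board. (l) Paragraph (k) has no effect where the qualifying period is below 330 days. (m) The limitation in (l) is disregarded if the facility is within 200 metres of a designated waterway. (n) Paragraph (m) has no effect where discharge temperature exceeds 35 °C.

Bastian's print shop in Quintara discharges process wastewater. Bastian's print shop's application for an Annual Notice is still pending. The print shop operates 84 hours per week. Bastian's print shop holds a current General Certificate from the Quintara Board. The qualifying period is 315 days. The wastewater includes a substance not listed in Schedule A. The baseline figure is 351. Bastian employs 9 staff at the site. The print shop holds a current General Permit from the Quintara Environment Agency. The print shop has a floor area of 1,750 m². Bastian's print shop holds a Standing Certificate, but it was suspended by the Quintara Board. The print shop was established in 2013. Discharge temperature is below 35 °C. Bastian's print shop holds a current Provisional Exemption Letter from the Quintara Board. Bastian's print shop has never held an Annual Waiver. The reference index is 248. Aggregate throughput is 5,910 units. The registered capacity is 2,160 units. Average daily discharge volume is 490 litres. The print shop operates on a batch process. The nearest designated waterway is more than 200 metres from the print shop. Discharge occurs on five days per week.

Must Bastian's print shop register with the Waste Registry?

Exception (a) does not apply: the wastewater includes a non-Schedule-A substance.
Exception (b): the facility operates on a batch process; the facility's floor area is 1,750 m², below the 1,900 m² limit — every condition holds. But applying paragraph (f): (f) operates against (b): the registered capacity is 2,160 units, below the 2,880 units limit. Exception (b) does not apply.
Exception (c) requires that discharge occurs on no more than two days per week; but discharge occurs on five days per week, so (c) is unavailable.
Exception (d) does not apply: average daily discharge volume is 490 litres, not less than 490 litres.
All of (e)'s requirements are met (the facility's operating hours per week are 84, below the 86 limit; a current General Permit is held). But: (i) operates against (e): a current General Certificate is held. (j), which would lift (i), is not engaged — there is no Annual Notice in force. Exception (e) does not apply.
No exception is made out. Bastian's print shop falls within the general rule.

Yes — Bastian's print shop must register with the Waste Registry.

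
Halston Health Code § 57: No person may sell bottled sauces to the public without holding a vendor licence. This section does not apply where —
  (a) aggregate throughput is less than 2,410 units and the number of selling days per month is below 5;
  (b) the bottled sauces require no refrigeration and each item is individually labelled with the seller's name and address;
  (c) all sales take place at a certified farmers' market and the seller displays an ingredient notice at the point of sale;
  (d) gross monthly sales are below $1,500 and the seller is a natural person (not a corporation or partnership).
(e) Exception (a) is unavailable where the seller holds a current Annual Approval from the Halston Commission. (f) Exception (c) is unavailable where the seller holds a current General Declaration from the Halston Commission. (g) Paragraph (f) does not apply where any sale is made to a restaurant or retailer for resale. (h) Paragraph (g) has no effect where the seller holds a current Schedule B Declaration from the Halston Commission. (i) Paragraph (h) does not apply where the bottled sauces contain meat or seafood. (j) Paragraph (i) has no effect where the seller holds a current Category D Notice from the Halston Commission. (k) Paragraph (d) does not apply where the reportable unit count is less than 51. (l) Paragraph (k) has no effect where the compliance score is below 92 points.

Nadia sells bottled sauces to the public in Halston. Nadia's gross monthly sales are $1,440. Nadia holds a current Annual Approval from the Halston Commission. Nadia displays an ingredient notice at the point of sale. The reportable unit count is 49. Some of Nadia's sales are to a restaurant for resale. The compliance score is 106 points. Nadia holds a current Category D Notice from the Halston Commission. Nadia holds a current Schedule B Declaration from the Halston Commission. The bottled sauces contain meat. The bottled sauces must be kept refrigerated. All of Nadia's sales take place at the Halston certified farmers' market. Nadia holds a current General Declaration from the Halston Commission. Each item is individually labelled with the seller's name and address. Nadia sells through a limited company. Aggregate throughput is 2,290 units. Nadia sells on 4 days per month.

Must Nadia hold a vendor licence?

Exception (a) is satisfied on its face — aggregate throughput is 2,290 units, less than the 2,410 units limit; the number of selling days per month is 4, below the 5 limit. Turning to paragraph (e): (e) applies — a current Annual Approval is held. (a) is therefore removed.
Exception (b) requires that the bottled sauces require no refrigeration; but the bottled sauces require refrigeration, so (b) is unavailable.
All of (c)'s requirements are met (all sales are at a certified farmers' market; an ingredient notice is displayed). But applying paragraphs (f)–(j): (f) operates against (c): a current General Declaration is held. (g) is triggered (some sales are to a restaurant for resale), but is set aside by (h): (h) is triggered — a current Schedule B Declaration is held. (i) would limit (h) — the bottled sauces contain meat — but (j) sets (i) aside: (j) is triggered — a current Category D Notice is held. Exception (c) does not apply.
Exception (d) fails — the seller operates through a limited company.
No exception is made out. Nadia falls within the general rule.

Yes — Nadia must hold a vendor licence.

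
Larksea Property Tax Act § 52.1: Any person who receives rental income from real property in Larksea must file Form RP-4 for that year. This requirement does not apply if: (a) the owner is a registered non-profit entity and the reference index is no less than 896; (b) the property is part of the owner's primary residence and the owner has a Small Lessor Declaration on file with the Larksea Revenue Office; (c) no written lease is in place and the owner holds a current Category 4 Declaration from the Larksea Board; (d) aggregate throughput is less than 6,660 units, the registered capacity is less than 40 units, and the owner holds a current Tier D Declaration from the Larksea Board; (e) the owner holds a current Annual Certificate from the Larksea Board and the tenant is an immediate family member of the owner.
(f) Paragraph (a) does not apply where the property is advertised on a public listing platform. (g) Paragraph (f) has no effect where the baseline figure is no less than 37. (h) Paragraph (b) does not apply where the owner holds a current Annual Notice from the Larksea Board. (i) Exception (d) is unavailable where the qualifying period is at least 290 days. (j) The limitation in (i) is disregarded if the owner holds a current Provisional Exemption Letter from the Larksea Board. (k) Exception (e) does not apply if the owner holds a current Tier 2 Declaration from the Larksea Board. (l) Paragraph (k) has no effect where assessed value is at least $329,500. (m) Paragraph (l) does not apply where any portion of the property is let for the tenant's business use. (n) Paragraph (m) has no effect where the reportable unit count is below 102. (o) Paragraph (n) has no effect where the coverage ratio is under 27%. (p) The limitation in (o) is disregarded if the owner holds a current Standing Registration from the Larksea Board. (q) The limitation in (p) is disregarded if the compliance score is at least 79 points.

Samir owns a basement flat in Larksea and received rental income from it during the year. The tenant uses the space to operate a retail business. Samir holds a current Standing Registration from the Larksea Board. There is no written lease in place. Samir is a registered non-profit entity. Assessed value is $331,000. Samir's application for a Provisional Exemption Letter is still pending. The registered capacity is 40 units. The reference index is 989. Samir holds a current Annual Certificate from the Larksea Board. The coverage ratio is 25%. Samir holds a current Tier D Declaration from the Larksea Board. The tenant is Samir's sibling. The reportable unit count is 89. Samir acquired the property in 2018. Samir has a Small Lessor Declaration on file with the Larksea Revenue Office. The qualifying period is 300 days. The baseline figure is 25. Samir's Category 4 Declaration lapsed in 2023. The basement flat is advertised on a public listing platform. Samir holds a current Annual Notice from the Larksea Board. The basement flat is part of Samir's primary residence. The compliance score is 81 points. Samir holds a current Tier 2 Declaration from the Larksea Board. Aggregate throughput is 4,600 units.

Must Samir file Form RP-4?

Yes — Samir must file Form RP-4.

All of (a)'s requirements are met (Samir is a registered non-profit; the reference index is 989, meeting the 896 threshold). However, paragraphs (f)–(g) must be considered: (f) operates against (a): the property is publicly advertised. (g), which would lift (f), is not engaged — the baseline figure is 25, short of 37. (a) is therefore removed.
Exception (b): the basement flat is part of the primary residence; a Small Lessor Declaration is on file — every condition holds. Turning to paragraph (h): (h) operates against (b): a current Annual Notice is held. (b) is therefore removed.
Exception (c) requires that the owner holds a current Category 4 Declaration from the Larksea Board; but no current Category 4 Declaration is held, so (c) is unavailable.
Exception (d) does not apply: the registered capacity is 40 units, not less than 40 units.
Exception (e) is satisfied on its face — a current Annual Certificate is held; the tenant is an immediate family member. But applying paragraphs (k)–(q): (k) operates against (e): a current Tier 2 Declaration is held. (l) would limit (k) — assessed value is $331,000, meeting the $329,500 threshold — but (m) sets (l) aside: (m) operates against (l): the space is let for business use. (n) would limit (m) — the reportable unit count is 89, below the 102 limit — but (o) sets (n) aside: (o) is engaged — the coverage ratio is 25%, under the 27% limit. (p) is engaged (a current Standing Registration is held), but is set aside by (q): (q) operates against (p): the compliance score is 81 points, meeting the 79 points threshold. (e) is therefore removed.
No exception applies. The general rule governs.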